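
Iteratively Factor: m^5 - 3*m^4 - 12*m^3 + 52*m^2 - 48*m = (m + 4)*(m^4 - 7*m^3 + 16*m^2 - 12*m) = (m - 2)*(m + 4)*(m^3 - 5*m^2 + 6*m) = (m - 2)^2*(m + 4)*(m^2 - 3*m) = (m - 3)*(m - 2)^2*(m + 4)*(m)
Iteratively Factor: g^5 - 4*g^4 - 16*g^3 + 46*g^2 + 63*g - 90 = (g - 1)*(g^4 - 3*g^3 - 19*g^2 + 27*g + 90) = (g - 1)*(g + 3)*(g^3 - 6*g^2 - g + 30) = (g - 5)*(g - 1)*(g + 3)*(g^2 - g - 6) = (g - 5)*(g - 1)*(g + 2)*(g + 3)*(g - 3)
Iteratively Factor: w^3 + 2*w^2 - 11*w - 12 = (w + 4)*(w^2 - 2*w - 3) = (w - 3)*(w + 4)*(w + 1)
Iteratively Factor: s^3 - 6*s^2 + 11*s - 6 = (s - 1)*(s^2 - 5*s + 6) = (s - 3)*(s - 1)*(s - 2)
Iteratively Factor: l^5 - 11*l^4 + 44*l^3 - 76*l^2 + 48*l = (l - 2)*(l^4 - 9*l^3 + 26*l^2 - 24*l) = l*(l - 2)*(l^3 - 9*l^2 + 26*l - 24) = l*(l - 3)*(l - 2)*(l^2 - 6*l + 8) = l*(l - 4)*(l - 3)*(l - 2)*(l - 2)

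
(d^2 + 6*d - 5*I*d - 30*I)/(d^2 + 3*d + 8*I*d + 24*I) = (d^2 + d*(6 - 5*I) - 30*I)/(d^2 + d*(3 + 8*I) + 24*I)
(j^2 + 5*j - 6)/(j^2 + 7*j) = (j^2 + 5*j - 6)/(j*(j + 7))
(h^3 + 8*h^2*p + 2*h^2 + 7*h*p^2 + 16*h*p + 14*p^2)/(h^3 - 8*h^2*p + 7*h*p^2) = (h^3 + 8*h^2*p + 2*h^2 + 7*h*p^2 + 16*h*p + 14*p^2)/(h*(h^2 - 8*h*p + 7*p^2))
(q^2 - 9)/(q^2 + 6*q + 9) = (q - 3)/(q + 3)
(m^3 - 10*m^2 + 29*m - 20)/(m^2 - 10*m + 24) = (m^2 - 6*m + 5)/(m - 6)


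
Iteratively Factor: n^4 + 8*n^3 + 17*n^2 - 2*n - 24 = (n + 2)*(n^3 + 6*n^2 + 5*n - 12) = (n + 2)*(n + 3)*(n^2 + 3*n - 4) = (n - 1)*(n + 2)*(n + 3)*(n + 4)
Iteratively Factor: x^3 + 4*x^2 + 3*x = (x + 1)*(x^2 + 3*x) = x*(x + 1)*(x + 3)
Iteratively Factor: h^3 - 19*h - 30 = (h + 3)*(h^2 - 3*h - 10) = (h - 5)*(h + 3)*(h + 2)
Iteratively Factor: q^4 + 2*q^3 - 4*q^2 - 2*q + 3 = (q - 1)*(q^3 + 3*q^2 - q - 3) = (q - 1)*(q + 1)*(q^2 + 2*q - 3) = (q - 1)^2*(q + 1)*(q + 3)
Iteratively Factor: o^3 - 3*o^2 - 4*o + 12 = (o + 2)*(o^2 - 5*o + 6) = (o - 3)*(o + 2)*(o - 2)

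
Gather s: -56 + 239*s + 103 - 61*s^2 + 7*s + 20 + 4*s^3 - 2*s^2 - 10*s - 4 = 4*s^3 - 63*s^2 + 236*s + 63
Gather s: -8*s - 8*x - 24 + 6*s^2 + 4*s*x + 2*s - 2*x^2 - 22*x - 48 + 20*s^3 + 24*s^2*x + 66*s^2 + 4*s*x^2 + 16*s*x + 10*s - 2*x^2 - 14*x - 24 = 20*s^3 + s^2*(24*x + 72) + s*(4*x^2 + 20*x + 4) - 4*x^2 - 44*x - 96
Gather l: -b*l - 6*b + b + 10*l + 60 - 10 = -5*b + l*(10 - b) + 50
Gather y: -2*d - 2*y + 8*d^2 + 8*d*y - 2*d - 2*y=8*d^2 - 4*d + y*(8*d - 4)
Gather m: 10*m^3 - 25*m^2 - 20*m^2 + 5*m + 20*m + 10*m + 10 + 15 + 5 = 10*m^3 - 45*m^2 + 35*m + 30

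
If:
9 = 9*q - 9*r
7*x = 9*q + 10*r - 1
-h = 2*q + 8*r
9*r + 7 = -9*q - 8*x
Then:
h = 602/139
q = 51/139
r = -88/139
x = -80/139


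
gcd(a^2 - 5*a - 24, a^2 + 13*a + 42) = 1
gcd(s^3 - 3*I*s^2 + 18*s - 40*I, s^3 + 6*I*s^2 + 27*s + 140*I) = s^2 - I*s + 20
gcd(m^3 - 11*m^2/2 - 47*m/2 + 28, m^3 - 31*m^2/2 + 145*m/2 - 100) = m - 8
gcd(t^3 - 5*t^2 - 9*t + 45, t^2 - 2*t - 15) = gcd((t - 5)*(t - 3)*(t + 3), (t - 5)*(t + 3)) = t^2 - 2*t - 15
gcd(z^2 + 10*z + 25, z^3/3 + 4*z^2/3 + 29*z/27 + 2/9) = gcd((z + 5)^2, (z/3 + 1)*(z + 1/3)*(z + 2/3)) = 1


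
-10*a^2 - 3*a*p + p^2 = (-5*a + p)*(2*a + p)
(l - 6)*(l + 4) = l^2 - 2*l - 24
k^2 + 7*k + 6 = (k + 1)*(k + 6)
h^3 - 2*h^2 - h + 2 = (h - 2)*(h - 1)*(h + 1)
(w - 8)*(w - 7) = w^2 - 15*w + 56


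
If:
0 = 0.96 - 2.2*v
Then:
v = 0.44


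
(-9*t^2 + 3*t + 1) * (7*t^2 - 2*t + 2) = -63*t^4 + 39*t^3 - 17*t^2 + 4*t + 2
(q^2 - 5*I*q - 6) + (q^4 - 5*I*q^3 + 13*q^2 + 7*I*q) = q^4 - 5*I*q^3 + 14*q^2 + 2*I*q - 6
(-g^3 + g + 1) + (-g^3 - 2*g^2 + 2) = -2*g^3 - 2*g^2 + g + 3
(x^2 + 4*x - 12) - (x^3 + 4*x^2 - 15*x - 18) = -x^3 - 3*x^2 + 19*x + 6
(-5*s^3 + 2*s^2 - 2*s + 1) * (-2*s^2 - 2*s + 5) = 10*s^5 + 6*s^4 - 25*s^3 + 12*s^2 - 12*s + 5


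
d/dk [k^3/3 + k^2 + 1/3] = k*(k + 2)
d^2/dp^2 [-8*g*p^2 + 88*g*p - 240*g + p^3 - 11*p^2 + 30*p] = -16*g + 6*p - 22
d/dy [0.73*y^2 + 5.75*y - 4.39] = 1.46*y + 5.75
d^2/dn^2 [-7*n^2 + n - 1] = -14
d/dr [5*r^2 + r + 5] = 10*r + 1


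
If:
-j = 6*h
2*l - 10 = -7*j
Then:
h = l/21 - 5/21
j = 10/7 - 2*l/7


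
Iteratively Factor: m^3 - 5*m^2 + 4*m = (m)*(m^2 - 5*m + 4) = m*(m - 1)*(m - 4)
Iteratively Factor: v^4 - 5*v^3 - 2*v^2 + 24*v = (v)*(v^3 - 5*v^2 - 2*v + 24) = v*(v + 2)*(v^2 - 7*v + 12) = v*(v - 3)*(v + 2)*(v - 4)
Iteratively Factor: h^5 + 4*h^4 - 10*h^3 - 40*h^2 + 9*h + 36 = (h + 1)*(h^4 + 3*h^3 - 13*h^2 - 27*h + 36) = (h - 1)*(h + 1)*(h^3 + 4*h^2 - 9*h - 36) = (h - 3)*(h - 1)*(h + 1)*(h^2 + 7*h + 12) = (h - 3)*(h - 1)*(h + 1)*(h + 4)*(h + 3)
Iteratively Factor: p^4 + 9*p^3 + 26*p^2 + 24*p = (p + 4)*(p^3 + 5*p^2 + 6*p) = (p + 2)*(p + 4)*(p^2 + 3*p) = (p + 2)*(p + 3)*(p + 4)*(p)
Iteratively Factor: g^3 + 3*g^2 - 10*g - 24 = (g + 4)*(g^2 - g - 6) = (g - 3)*(g + 4)*(g + 2)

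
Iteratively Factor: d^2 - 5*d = (d - 5)*(d)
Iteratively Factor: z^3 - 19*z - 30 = (z + 2)*(z^2 - 2*z - 15) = (z + 2)*(z + 3)*(z - 5)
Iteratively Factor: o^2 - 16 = (o + 4)*(o - 4)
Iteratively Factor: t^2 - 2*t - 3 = (t - 3)*(t + 1)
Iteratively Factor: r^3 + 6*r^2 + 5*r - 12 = (r + 3)*(r^2 + 3*r - 4) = (r + 3)*(r + 4)*(r - 1)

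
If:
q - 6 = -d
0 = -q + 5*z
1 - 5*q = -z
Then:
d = 139/24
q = 5/24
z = 1/24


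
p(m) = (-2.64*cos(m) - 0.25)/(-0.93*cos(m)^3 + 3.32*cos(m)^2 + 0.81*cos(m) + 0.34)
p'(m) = (-2.64*cos(m) - 0.25)*(-2.79*sin(m)*cos(m)^2 + 6.64*sin(m)*cos(m) + 0.81*sin(m))/(-0.93*cos(m)^3 + 3.32*cos(m)^2 + 0.81*cos(m) + 0.34)^2 + 2.64*sin(m)/(-0.93*cos(m)^3 + 3.32*cos(m)^2 + 0.81*cos(m) + 0.34) = (4.9104*cos(m)^3 - 8.0673*cos(m)^2 - 1.66*cos(m) + 0.6951)*sin(m)/(0.8649*cos(m)^6 - 6.1752*cos(m)^5 + 9.5158*cos(m)^4 + 4.746*cos(m)^3 + 2.9137*cos(m)^2 + 0.5508*cos(m) + 0.1156)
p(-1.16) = -1.15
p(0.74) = -0.93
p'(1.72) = 8.44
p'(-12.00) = -0.23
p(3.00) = 0.64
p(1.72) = 0.48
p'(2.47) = -0.69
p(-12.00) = -0.88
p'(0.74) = -0.35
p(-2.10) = 1.21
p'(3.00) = -0.11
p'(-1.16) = 0.67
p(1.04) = -1.07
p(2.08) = 1.23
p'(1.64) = 8.52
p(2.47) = 0.83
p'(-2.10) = 1.24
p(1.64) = -0.22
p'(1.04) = -0.62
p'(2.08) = -1.21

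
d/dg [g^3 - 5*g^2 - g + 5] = 3*g^2 - 10*g - 1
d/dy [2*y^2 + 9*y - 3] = 4*y + 9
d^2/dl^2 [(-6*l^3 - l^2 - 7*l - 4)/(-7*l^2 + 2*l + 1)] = 2*(423*l^3 + 645*l^2 - 3*l + 31)/(343*l^6 - 294*l^5 - 63*l^4 + 76*l^3 + 9*l^2 - 6*l - 1)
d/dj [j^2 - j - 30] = 2*j - 1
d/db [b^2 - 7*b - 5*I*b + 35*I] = 2*b - 7 - 5*I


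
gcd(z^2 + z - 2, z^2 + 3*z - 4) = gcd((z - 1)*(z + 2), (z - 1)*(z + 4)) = z - 1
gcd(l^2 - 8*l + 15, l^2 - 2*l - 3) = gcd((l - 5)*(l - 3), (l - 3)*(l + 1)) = l - 3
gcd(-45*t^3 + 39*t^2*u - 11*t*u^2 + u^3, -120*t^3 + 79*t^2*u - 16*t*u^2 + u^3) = 15*t^2 - 8*t*u + u^2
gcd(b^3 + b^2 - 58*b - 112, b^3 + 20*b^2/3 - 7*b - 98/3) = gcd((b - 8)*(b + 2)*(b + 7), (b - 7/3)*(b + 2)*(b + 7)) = b^2 + 9*b + 14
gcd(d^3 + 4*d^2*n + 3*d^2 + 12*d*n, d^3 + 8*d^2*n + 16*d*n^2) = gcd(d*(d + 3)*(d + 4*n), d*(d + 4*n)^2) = d^2 + 4*d*n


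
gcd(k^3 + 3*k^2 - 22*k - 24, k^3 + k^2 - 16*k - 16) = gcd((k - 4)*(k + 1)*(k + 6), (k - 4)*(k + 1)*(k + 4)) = k^2 - 3*k - 4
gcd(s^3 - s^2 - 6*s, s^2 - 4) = s + 2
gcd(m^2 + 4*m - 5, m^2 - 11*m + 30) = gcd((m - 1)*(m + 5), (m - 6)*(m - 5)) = 1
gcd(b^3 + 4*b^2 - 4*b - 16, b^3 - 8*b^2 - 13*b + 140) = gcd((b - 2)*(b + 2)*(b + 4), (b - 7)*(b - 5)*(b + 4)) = b + 4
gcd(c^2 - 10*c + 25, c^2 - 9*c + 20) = c - 5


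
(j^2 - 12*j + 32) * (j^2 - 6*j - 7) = j^4 - 18*j^3 + 97*j^2 - 108*j - 224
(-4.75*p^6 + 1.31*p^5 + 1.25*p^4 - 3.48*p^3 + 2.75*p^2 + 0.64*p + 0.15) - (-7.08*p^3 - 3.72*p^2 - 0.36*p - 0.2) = -4.75*p^6 + 1.31*p^5 + 1.25*p^4 + 3.6*p^3 + 6.47*p^2 + 1.0*p + 0.35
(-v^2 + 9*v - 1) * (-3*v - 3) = 3*v^3 - 24*v^2 - 24*v + 3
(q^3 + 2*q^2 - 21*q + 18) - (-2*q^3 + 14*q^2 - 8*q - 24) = 3*q^3 - 12*q^2 - 13*q + 42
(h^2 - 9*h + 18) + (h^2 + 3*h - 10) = 2*h^2 - 6*h + 8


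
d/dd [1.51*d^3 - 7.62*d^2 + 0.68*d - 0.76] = 4.53*d^2 - 15.24*d + 0.68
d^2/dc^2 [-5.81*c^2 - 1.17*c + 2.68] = -11.6200000000000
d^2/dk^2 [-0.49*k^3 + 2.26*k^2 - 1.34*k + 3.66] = 4.52 - 2.94*k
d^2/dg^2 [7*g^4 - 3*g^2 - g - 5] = 84*g^2 - 6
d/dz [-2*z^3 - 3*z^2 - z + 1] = -6*z^2 - 6*z - 1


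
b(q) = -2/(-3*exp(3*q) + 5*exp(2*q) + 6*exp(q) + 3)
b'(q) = -2*(9*exp(3*q) - 10*exp(2*q) - 6*exp(q))/(-3*exp(3*q) + 5*exp(2*q) + 6*exp(q) + 3)^2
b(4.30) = 0.00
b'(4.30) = -0.00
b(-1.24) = -0.39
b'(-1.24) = 0.18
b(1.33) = 0.03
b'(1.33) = -0.15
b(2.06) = 0.00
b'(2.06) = -0.01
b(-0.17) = -0.20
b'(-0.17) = 0.14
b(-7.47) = -0.67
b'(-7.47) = 0.00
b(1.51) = 0.01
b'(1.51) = -0.06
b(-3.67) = -0.63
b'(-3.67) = 0.03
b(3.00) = 0.00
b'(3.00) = 0.00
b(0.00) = -0.18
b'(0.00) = 0.12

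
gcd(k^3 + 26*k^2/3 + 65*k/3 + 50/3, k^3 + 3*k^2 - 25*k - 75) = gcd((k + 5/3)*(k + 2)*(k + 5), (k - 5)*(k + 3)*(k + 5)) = k + 5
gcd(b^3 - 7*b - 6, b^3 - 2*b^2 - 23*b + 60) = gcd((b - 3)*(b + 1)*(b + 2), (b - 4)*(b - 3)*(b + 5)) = b - 3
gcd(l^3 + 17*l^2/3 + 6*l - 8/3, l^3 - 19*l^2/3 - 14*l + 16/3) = l^2 + 5*l/3 - 2/3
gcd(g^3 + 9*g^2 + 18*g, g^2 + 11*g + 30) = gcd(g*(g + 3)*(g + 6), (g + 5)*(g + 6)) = g + 6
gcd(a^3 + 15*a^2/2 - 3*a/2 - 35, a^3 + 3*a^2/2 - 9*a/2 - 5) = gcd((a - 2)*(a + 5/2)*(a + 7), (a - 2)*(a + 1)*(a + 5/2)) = a^2 + a/2 - 5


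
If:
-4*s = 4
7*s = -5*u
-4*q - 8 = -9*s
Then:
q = -17/4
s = -1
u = 7/5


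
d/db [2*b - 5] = 2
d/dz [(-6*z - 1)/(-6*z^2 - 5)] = 6*(-6*z^2 - 2*z + 5)/(36*z^4 + 60*z^2 + 25)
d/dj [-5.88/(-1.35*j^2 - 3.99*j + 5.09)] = (-15.876*j - 23.4612)/(1.35*j^2 + 3.99*j - 5.09)^2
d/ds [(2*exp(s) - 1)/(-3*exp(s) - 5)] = -13*exp(s)/(3*exp(s) + 5)^2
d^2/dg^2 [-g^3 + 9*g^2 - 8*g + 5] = 18 - 6*g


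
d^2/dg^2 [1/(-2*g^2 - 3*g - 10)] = 2*(4*g^2 + 6*g - (4*g + 3)^2 + 20)/(2*g^2 + 3*g + 10)^3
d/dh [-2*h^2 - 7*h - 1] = -4*h - 7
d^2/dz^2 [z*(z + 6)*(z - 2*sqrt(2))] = 6*z - 4*sqrt(2) + 12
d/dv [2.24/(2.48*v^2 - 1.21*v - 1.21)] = (2.7104 - 11.1104*v)/(-2.48*v^2 + 1.21*v + 1.21)^2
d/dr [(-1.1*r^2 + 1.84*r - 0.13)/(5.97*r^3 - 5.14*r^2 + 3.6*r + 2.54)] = (6.567*r^4 - 21.9696*r^3 + 7.8259*r^2 - 6.9244*r + 5.1416)/(35.6409*r^6 - 61.3716*r^5 + 69.4036*r^4 - 6.6804*r^3 - 13.1512*r^2 + 18.288*r + 6.4516)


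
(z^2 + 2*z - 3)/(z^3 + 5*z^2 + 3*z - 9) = 1/(z + 3)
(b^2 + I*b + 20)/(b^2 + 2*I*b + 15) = (b - 4*I)/(b - 3*I)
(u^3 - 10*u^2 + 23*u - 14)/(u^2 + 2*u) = (u^3 - 10*u^2 + 23*u - 14)/(u*(u + 2))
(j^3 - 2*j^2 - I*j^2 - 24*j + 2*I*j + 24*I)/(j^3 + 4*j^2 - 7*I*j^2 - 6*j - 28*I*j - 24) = (j - 6)/(j - 6*I)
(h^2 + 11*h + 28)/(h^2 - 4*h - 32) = (h + 7)/(h - 8)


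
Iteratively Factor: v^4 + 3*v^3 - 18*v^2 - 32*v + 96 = (v + 4)*(v^3 - v^2 - 14*v + 24) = (v - 2)*(v + 4)*(v^2 + v - 12) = (v - 3)*(v - 2)*(v + 4)*(v + 4)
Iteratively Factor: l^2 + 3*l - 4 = (l + 4)*(l - 1)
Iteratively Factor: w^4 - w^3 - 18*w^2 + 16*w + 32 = (w - 2)*(w^3 + w^2 - 16*w - 16) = (w - 2)*(w + 4)*(w^2 - 3*w - 4) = (w - 2)*(w + 1)*(w + 4)*(w - 4)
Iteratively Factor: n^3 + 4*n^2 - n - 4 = (n + 1)*(n^2 + 3*n - 4) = (n - 1)*(n + 1)*(n + 4)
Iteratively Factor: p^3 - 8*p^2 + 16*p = (p - 4)*(p^2 - 4*p) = p*(p - 4)*(p - 4)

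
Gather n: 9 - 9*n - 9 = -9*n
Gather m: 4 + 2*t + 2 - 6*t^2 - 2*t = 6 - 6*t^2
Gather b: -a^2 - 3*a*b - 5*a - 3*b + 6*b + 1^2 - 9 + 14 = -a^2 - 5*a + b*(3 - 3*a) + 6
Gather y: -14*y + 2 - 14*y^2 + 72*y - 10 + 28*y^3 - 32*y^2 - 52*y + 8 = 28*y^3 - 46*y^2 + 6*y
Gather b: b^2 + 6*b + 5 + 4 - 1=b^2 + 6*b + 8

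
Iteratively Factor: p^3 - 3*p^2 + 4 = (p - 2)*(p^2 - p - 2) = (p - 2)^2*(p + 1)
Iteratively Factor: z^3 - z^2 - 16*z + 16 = (z - 1)*(z^2 - 16) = (z - 1)*(z + 4)*(z - 4)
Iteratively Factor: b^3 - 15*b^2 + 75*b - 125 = (b - 5)*(b^2 - 10*b + 25) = (b - 5)^2*(b - 5)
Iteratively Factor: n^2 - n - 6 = (n - 3)*(n + 2)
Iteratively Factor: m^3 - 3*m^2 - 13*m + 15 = (m - 1)*(m^2 - 2*m - 15) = (m - 5)*(m - 1)*(m + 3)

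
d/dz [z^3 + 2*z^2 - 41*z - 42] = 3*z^2 + 4*z - 41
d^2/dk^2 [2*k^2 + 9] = 4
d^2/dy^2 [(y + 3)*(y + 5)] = 2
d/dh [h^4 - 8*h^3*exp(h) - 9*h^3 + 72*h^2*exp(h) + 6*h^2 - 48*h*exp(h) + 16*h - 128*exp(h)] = -8*h^3*exp(h) + 4*h^3 + 48*h^2*exp(h) - 27*h^2 + 96*h*exp(h) + 12*h - 176*exp(h) + 16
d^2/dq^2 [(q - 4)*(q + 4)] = 2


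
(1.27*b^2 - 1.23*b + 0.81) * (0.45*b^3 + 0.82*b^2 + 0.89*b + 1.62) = 0.5715*b^5 + 0.4879*b^4 + 0.4862*b^3 + 1.6269*b^2 - 1.2717*b + 1.3122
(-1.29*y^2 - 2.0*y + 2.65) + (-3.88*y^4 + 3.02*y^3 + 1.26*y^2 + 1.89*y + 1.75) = -3.88*y^4 + 3.02*y^3 - 0.03*y^2 - 0.11*y + 4.4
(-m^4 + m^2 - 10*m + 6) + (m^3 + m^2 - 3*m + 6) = -m^4 + m^3 + 2*m^2 - 13*m + 12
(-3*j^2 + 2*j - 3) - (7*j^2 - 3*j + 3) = -10*j^2 + 5*j - 6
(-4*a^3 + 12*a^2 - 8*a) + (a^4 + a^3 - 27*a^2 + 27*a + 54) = a^4 - 3*a^3 - 15*a^2 + 19*a + 54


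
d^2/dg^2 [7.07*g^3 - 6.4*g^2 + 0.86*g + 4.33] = 42.42*g - 12.8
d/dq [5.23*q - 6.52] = 5.23000000000000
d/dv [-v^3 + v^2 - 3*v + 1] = -3*v^2 + 2*v - 3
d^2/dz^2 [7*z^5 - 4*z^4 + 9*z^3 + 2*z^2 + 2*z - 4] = 140*z^3 - 48*z^2 + 54*z + 4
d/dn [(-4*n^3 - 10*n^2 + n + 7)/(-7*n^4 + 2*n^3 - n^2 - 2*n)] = (-28*n^6 - 140*n^5 + 45*n^4 + 208*n^3 - 21*n^2 + 14*n + 14)/(n^2*(49*n^6 - 28*n^5 + 18*n^4 + 24*n^3 - 7*n^2 + 4*n + 4))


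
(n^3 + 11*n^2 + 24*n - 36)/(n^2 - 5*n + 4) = (n^2 + 12*n + 36)/(n - 4)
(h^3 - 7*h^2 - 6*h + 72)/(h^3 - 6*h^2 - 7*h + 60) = (h - 6)/(h - 5)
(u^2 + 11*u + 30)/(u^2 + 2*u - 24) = (u + 5)/(u - 4)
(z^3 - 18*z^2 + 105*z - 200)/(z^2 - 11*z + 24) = (z^2 - 10*z + 25)/(z - 3)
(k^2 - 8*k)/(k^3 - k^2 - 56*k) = 1/(k + 7)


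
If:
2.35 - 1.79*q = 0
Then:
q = 1.31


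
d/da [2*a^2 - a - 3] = 4*a - 1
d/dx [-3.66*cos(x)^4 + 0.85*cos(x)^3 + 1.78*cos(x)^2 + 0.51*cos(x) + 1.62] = (14.64*cos(x)^3 - 2.55*cos(x)^2 - 3.56*cos(x) - 0.51)*sin(x)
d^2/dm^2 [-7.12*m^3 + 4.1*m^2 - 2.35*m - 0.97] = 8.2 - 42.72*m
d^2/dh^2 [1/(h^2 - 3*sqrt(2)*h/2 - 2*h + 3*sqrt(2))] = 4*(-4*h^2 + 8*h + 6*sqrt(2)*h + (-4*h + 4 + 3*sqrt(2))^2 - 12*sqrt(2))/(2*h^2 - 3*sqrt(2)*h - 4*h + 6*sqrt(2))^3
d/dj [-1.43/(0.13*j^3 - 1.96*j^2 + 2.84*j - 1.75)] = (0.5577*j^2 - 5.6056*j + 4.0612)/(0.13*j^3 - 1.96*j^2 + 2.84*j - 1.75)^2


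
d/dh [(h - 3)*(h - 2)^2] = (h - 2)*(3*h - 8)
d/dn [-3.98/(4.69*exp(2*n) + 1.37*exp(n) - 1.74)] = (37.3324*exp(n) + 5.4526)*exp(n)/(4.69*exp(2*n) + 1.37*exp(n) - 1.74)^2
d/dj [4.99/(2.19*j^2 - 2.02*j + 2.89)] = (10.0798 - 21.8562*j)/(2.19*j^2 - 2.02*j + 2.89)^2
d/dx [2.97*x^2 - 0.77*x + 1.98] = 5.94*x - 0.77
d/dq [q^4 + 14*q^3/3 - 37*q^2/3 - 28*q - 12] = 4*q^3 + 14*q^2 - 74*q/3 - 28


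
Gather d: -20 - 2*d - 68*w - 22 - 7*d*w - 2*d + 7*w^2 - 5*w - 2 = d*(-7*w - 4) + 7*w^2 - 73*w - 44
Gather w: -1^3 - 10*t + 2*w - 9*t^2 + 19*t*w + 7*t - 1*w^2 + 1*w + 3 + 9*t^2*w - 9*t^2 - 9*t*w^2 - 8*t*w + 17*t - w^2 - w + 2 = -18*t^2 + 14*t + w^2*(-9*t - 2) + w*(9*t^2 + 11*t + 2) + 4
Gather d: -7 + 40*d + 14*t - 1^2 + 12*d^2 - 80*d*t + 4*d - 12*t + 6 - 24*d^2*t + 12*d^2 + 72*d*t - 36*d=d^2*(24 - 24*t) + d*(8 - 8*t) + 2*t - 2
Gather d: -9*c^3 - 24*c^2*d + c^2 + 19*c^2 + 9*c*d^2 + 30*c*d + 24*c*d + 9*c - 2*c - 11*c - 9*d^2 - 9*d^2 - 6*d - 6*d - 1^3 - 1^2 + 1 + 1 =-9*c^3 + 20*c^2 - 4*c + d^2*(9*c - 18) + d*(-24*c^2 + 54*c - 12)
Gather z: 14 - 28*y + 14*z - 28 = -28*y + 14*z - 14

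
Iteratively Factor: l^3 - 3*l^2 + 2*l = (l - 2)*(l^2 - l) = (l - 2)*(l - 1)*(l)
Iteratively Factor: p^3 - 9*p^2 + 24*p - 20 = (p - 2)*(p^2 - 7*p + 10) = (p - 5)*(p - 2)*(p - 2)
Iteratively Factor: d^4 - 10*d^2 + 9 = (d - 3)*(d^3 + 3*d^2 - d - 3) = (d - 3)*(d + 3)*(d^2 - 1) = (d - 3)*(d - 1)*(d + 3)*(d + 1)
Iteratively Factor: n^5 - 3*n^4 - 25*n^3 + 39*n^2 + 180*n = (n + 3)*(n^4 - 6*n^3 - 7*n^2 + 60*n) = (n - 4)*(n + 3)*(n^3 - 2*n^2 - 15*n) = n*(n - 4)*(n + 3)*(n^2 - 2*n - 15) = n*(n - 5)*(n - 4)*(n + 3)*(n + 3)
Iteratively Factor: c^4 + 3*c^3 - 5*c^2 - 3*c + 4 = (c - 1)*(c^3 + 4*c^2 - c - 4) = (c - 1)*(c + 1)*(c^2 + 3*c - 4) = (c - 1)*(c + 1)*(c + 4)*(c - 1)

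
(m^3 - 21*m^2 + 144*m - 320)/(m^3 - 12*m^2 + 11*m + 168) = (m^2 - 13*m + 40)/(m^2 - 4*m - 21)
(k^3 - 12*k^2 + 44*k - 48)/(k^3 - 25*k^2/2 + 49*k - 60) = 2*(k - 2)/(2*k - 5)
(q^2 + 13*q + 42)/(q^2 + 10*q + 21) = (q + 6)/(q + 3)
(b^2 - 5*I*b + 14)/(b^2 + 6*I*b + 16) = (b^2 - 5*I*b + 14)/(b^2 + 6*I*b + 16)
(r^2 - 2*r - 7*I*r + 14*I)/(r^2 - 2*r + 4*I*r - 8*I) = (r - 7*I)/(r + 4*I)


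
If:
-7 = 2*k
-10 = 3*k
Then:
No Solution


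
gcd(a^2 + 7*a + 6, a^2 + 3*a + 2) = a + 1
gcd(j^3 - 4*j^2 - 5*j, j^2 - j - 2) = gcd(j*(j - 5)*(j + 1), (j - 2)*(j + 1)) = j + 1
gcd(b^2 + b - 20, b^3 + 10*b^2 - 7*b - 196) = b - 4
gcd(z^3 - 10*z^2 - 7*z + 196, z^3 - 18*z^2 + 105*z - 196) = z^2 - 14*z + 49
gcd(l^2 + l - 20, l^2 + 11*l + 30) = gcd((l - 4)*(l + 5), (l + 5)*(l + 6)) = l + 5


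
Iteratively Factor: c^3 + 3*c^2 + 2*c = (c)*(c^2 + 3*c + 2) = c*(c + 1)*(c + 2)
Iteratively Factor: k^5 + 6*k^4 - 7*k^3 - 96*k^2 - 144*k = (k + 3)*(k^4 + 3*k^3 - 16*k^2 - 48*k) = k*(k + 3)*(k^3 + 3*k^2 - 16*k - 48) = k*(k + 3)^2*(k^2 - 16) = k*(k - 4)*(k + 3)^2*(k + 4)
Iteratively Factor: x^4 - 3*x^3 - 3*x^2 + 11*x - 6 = (x - 1)*(x^3 - 2*x^2 - 5*x + 6) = (x - 1)*(x + 2)*(x^2 - 4*x + 3) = (x - 3)*(x - 1)*(x + 2)*(x - 1)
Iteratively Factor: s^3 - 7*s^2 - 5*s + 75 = (s - 5)*(s^2 - 2*s - 15) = (s - 5)*(s + 3)*(s - 5)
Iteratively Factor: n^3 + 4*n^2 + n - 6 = (n + 3)*(n^2 + n - 2) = (n - 1)*(n + 3)*(n + 2)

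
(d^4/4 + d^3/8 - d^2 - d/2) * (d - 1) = d^5/4 - d^4/8 - 9*d^3/8 + d^2/2 + d/2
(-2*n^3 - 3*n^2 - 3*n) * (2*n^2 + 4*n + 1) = -4*n^5 - 14*n^4 - 20*n^3 - 15*n^2 - 3*n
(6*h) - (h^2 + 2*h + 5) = -h^2 + 4*h - 5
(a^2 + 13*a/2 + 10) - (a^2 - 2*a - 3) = 17*a/2 + 13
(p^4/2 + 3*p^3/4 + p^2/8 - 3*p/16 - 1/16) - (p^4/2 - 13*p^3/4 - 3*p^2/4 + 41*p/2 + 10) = 4*p^3 + 7*p^2/8 - 331*p/16 - 161/16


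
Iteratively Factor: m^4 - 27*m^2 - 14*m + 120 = (m + 4)*(m^3 - 4*m^2 - 11*m + 30) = (m - 2)*(m + 4)*(m^2 - 2*m - 15) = (m - 2)*(m + 3)*(m + 4)*(m - 5)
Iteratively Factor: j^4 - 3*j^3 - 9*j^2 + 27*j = (j)*(j^3 - 3*j^2 - 9*j + 27) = j*(j + 3)*(j^2 - 6*j + 9) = j*(j - 3)*(j + 3)*(j - 3)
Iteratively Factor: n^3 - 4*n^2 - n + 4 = (n - 1)*(n^2 - 3*n - 4) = (n - 4)*(n - 1)*(n + 1)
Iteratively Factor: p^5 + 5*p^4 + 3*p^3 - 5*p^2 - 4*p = (p)*(p^4 + 5*p^3 + 3*p^2 - 5*p - 4) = p*(p + 4)*(p^3 + p^2 - p - 1) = p*(p + 1)*(p + 4)*(p^2 - 1) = p*(p + 1)^2*(p + 4)*(p - 1)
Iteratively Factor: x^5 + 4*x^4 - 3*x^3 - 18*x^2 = (x + 3)*(x^4 + x^3 - 6*x^2) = (x + 3)^2*(x^3 - 2*x^2) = (x - 2)*(x + 3)^2*(x^2) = x*(x - 2)*(x + 3)^2*(x)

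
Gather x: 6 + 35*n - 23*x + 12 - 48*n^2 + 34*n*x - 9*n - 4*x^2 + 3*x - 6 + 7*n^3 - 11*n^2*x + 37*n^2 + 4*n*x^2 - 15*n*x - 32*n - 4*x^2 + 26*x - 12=7*n^3 - 11*n^2 - 6*n + x^2*(4*n - 8) + x*(-11*n^2 + 19*n + 6)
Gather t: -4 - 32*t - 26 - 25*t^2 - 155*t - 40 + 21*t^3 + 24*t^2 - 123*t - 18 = 21*t^3 - t^2 - 310*t - 88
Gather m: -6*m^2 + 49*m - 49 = -6*m^2 + 49*m - 49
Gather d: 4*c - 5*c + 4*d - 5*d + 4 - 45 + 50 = -c - d + 9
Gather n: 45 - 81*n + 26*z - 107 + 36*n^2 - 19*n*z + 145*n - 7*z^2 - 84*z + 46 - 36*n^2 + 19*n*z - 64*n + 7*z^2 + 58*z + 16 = 0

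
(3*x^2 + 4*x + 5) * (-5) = -15*x^2 - 20*x - 25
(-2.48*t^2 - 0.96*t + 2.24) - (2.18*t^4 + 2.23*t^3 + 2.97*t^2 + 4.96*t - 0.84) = -2.18*t^4 - 2.23*t^3 - 5.45*t^2 - 5.92*t + 3.08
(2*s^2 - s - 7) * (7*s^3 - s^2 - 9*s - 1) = 14*s^5 - 9*s^4 - 66*s^3 + 14*s^2 + 64*s + 7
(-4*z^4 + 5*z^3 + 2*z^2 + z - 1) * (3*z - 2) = -12*z^5 + 23*z^4 - 4*z^3 - z^2 - 5*z + 2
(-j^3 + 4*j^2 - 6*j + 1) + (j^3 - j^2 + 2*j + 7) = 3*j^2 - 4*j + 8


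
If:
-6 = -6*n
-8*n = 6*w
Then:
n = 1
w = -4/3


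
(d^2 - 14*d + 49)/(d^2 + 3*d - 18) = (d^2 - 14*d + 49)/(d^2 + 3*d - 18)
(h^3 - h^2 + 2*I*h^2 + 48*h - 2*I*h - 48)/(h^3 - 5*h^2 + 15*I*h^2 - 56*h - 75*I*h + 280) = (h^2 - h*(1 + 6*I) + 6*I)/(h^2 + h*(-5 + 7*I) - 35*I)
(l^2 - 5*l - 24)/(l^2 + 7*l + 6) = (l^2 - 5*l - 24)/(l^2 + 7*l + 6)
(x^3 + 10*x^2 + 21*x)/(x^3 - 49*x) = (x + 3)/(x - 7)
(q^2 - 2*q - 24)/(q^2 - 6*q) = (q + 4)/q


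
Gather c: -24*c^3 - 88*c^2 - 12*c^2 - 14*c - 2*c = -24*c^3 - 100*c^2 - 16*c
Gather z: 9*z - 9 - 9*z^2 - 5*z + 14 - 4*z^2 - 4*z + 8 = 13 - 13*z^2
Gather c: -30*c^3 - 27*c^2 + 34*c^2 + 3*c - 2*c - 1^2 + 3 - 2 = -30*c^3 + 7*c^2 + c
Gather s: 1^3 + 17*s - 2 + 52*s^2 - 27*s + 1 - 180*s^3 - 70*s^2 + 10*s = -180*s^3 - 18*s^2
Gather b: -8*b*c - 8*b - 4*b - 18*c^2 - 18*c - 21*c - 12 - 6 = b*(-8*c - 12) - 18*c^2 - 39*c - 18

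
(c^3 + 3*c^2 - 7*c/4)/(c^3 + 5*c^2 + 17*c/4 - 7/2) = c/(c + 2)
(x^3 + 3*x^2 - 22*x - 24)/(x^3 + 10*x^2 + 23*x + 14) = (x^2 + 2*x - 24)/(x^2 + 9*x + 14)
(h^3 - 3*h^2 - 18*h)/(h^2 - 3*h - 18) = h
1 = 1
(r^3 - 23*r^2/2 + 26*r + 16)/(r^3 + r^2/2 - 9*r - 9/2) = (r^2 - 12*r + 32)/(r^2 - 9)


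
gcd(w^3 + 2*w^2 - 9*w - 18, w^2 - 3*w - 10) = w + 2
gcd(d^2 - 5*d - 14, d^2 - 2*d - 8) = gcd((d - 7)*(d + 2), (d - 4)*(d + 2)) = d + 2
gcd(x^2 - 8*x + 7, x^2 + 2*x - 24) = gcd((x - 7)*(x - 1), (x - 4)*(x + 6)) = 1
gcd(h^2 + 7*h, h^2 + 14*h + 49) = h + 7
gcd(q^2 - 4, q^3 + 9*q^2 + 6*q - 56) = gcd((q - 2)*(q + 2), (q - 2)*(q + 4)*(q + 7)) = q - 2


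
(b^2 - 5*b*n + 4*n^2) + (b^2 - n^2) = 2*b^2 - 5*b*n + 3*n^2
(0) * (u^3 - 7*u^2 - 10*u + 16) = 0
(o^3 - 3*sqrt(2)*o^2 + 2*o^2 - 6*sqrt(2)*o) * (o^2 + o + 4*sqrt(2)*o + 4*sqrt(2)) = o^5 + sqrt(2)*o^4 + 3*o^4 - 22*o^3 + 3*sqrt(2)*o^3 - 72*o^2 + 2*sqrt(2)*o^2 - 48*o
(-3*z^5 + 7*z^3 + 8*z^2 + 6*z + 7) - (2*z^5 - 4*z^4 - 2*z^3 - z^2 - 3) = -5*z^5 + 4*z^4 + 9*z^3 + 9*z^2 + 6*z + 10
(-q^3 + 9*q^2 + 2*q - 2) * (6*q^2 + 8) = -6*q^5 + 54*q^4 + 4*q^3 + 60*q^2 + 16*q - 16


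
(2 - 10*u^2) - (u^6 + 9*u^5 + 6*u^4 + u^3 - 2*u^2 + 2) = -u^6 - 9*u^5 - 6*u^4 - u^3 - 8*u^2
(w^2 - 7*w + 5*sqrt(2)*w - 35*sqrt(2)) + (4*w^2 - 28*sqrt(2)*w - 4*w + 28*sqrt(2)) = 5*w^2 - 23*sqrt(2)*w - 11*w - 7*sqrt(2)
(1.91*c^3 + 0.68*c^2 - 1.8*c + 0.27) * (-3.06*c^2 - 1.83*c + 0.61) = -5.8446*c^5 - 5.5761*c^4 + 5.4287*c^3 + 2.8826*c^2 - 1.5921*c + 0.1647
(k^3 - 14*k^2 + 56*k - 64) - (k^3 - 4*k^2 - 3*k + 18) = -10*k^2 + 59*k - 82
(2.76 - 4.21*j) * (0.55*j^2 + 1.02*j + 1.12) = -2.3155*j^3 - 2.7762*j^2 - 1.9*j + 3.0912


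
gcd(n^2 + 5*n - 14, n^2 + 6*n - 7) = n + 7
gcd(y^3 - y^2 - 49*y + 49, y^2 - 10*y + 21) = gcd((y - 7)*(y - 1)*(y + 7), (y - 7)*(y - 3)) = y - 7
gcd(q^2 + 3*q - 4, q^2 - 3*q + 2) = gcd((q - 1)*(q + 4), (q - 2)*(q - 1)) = q - 1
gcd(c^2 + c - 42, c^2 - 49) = c + 7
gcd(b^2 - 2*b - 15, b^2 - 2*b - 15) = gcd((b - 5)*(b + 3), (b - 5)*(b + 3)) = b^2 - 2*b - 15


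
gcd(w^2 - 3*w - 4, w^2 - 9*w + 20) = w - 4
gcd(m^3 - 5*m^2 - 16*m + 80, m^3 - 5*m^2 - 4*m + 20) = m - 5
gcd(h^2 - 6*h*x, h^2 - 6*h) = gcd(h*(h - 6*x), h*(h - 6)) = h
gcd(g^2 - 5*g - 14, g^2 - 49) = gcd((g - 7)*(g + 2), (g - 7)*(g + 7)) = g - 7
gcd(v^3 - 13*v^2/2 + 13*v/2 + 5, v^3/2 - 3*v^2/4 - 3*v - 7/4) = 1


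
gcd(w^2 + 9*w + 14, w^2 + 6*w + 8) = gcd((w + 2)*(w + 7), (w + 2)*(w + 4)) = w + 2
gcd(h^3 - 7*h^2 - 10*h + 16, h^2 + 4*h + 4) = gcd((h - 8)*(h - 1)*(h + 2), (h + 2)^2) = h + 2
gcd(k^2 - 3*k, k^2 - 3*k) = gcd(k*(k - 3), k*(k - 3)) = k^2 - 3*k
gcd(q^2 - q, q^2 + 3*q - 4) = q - 1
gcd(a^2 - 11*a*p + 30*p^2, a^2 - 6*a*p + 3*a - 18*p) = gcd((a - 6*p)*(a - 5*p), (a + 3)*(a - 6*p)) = -a + 6*p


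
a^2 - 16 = (a - 4)*(a + 4)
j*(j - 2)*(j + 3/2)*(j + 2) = j^4 + 3*j^3/2 - 4*j^2 - 6*j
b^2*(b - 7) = b^3 - 7*b^2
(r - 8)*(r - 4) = r^2 - 12*r + 32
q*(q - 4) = q^2 - 4*q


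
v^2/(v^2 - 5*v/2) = 2*v/(2*v - 5)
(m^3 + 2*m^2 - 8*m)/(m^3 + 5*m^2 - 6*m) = (m^2 + 2*m - 8)/(m^2 + 5*m - 6)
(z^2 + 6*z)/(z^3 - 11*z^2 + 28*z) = (z + 6)/(z^2 - 11*z + 28)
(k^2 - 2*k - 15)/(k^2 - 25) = (k + 3)/(k + 5)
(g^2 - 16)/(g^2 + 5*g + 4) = (g - 4)/(g + 1)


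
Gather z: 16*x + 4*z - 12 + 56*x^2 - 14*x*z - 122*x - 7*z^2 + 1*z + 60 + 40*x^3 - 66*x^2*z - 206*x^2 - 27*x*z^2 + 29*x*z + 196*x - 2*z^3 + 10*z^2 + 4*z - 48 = 40*x^3 - 150*x^2 + 90*x - 2*z^3 + z^2*(3 - 27*x) + z*(-66*x^2 + 15*x + 9)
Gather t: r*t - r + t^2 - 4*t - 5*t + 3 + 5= -r + t^2 + t*(r - 9) + 8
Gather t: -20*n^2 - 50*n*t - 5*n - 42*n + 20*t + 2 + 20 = -20*n^2 - 47*n + t*(20 - 50*n) + 22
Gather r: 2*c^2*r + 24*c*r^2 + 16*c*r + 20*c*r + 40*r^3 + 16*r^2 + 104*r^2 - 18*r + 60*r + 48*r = 40*r^3 + r^2*(24*c + 120) + r*(2*c^2 + 36*c + 90)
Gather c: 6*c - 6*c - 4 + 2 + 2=0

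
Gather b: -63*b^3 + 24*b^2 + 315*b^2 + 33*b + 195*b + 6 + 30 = -63*b^3 + 339*b^2 + 228*b + 36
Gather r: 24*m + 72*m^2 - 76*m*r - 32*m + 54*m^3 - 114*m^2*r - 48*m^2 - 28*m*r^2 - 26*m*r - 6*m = 54*m^3 + 24*m^2 - 28*m*r^2 - 14*m + r*(-114*m^2 - 102*m)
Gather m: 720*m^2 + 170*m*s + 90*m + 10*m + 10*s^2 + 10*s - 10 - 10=720*m^2 + m*(170*s + 100) + 10*s^2 + 10*s - 20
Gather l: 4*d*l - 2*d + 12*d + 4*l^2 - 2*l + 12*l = 10*d + 4*l^2 + l*(4*d + 10)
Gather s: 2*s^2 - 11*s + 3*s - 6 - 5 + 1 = 2*s^2 - 8*s - 10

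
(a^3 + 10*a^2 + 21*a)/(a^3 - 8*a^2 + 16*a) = (a^2 + 10*a + 21)/(a^2 - 8*a + 16)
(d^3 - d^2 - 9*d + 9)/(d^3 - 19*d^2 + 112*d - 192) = (d^2 + 2*d - 3)/(d^2 - 16*d + 64)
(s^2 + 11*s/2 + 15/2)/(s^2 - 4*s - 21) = (s + 5/2)/(s - 7)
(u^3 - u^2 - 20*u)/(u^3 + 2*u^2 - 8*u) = (u - 5)/(u - 2)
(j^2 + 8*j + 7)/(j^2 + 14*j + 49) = (j + 1)/(j + 7)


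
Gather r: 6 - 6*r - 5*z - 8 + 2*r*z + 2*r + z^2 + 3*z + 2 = r*(2*z - 4) + z^2 - 2*z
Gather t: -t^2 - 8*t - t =-t^2 - 9*t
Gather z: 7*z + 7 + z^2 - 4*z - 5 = z^2 + 3*z + 2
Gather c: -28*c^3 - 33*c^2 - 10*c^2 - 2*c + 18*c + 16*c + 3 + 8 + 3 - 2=-28*c^3 - 43*c^2 + 32*c + 12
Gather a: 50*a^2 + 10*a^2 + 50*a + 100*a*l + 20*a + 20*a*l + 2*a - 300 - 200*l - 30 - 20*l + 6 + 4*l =60*a^2 + a*(120*l + 72) - 216*l - 324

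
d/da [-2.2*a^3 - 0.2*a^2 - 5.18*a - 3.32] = -6.6*a^2 - 0.4*a - 5.18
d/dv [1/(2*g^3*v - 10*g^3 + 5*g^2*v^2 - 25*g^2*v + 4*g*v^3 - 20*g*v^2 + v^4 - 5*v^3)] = (-2*g^3 - 10*g^2*v + 25*g^2 - 12*g*v^2 + 40*g*v - 4*v^3 + 15*v^2)/(2*g^3*v - 10*g^3 + 5*g^2*v^2 - 25*g^2*v + 4*g*v^3 - 20*g*v^2 + v^4 - 5*v^3)^2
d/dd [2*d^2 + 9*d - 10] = 4*d + 9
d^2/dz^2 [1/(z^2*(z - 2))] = 2*(z^2 + 2*z*(z - 2) + 3*(z - 2)^2)/(z^4*(z - 2)^3)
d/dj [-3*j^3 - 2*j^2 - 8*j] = -9*j^2 - 4*j - 8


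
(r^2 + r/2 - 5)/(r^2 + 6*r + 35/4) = 2*(r - 2)/(2*r + 7)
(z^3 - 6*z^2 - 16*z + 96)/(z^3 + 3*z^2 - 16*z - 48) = (z - 6)/(z + 3)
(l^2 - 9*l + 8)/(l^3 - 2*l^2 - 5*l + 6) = (l - 8)/(l^2 - l - 6)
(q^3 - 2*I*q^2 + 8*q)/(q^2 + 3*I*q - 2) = q*(q - 4*I)/(q + I)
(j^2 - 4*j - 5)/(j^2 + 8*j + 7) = (j - 5)/(j + 7)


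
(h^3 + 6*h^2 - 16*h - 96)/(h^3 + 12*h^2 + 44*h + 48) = (h - 4)/(h + 2)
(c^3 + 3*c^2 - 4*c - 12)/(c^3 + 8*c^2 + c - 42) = (c + 2)/(c + 7)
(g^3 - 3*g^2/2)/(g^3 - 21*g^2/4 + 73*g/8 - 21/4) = 4*g^2/(4*g^2 - 15*g + 14)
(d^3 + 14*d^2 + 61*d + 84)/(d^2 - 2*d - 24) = (d^2 + 10*d + 21)/(d - 6)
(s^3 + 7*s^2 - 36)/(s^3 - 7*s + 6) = (s + 6)/(s - 1)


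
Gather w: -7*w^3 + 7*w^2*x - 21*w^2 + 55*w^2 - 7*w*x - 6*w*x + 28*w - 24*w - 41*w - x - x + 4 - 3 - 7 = -7*w^3 + w^2*(7*x + 34) + w*(-13*x - 37) - 2*x - 6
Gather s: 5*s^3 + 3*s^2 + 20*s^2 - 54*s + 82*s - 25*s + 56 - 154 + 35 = 5*s^3 + 23*s^2 + 3*s - 63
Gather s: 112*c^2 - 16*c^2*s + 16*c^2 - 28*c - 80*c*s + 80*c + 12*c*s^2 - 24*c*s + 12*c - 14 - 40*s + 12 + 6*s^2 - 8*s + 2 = 128*c^2 + 64*c + s^2*(12*c + 6) + s*(-16*c^2 - 104*c - 48)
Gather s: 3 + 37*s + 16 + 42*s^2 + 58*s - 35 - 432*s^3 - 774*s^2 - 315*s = -432*s^3 - 732*s^2 - 220*s - 16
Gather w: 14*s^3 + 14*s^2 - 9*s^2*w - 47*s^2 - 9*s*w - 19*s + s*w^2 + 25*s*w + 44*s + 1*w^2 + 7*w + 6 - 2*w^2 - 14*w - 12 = 14*s^3 - 33*s^2 + 25*s + w^2*(s - 1) + w*(-9*s^2 + 16*s - 7) - 6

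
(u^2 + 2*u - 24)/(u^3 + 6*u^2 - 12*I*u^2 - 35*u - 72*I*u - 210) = (u - 4)/(u^2 - 12*I*u - 35)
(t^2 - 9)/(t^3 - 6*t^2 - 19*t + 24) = (t - 3)/(t^2 - 9*t + 8)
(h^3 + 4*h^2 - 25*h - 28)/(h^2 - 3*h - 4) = h + 7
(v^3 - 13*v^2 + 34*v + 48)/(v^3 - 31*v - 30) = (v - 8)/(v + 5)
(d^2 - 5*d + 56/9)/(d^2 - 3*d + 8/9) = (3*d - 7)/(3*d - 1)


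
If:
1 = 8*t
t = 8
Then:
No Solution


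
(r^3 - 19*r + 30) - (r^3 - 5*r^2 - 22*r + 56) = 5*r^2 + 3*r - 26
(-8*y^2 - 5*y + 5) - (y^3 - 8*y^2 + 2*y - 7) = -y^3 - 7*y + 12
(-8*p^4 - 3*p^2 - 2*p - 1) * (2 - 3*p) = 24*p^5 - 16*p^4 + 9*p^3 - p - 2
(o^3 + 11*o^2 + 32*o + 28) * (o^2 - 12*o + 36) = o^5 - o^4 - 64*o^3 + 40*o^2 + 816*o + 1008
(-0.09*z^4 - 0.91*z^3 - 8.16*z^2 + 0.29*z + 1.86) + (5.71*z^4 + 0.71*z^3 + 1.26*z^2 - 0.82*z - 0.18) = 5.62*z^4 - 0.2*z^3 - 6.9*z^2 - 0.53*z + 1.68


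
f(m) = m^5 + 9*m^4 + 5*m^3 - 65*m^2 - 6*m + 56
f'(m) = 5*m^4 + 36*m^3 + 15*m^2 - 130*m - 6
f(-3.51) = -106.67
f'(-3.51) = -162.74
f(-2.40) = -154.15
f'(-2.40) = 60.62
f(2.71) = 293.47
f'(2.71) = 738.03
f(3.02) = 582.62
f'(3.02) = 1145.68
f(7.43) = 48545.72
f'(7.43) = 29860.29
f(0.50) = 37.97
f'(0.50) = -62.44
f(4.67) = 5621.48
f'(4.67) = 5758.69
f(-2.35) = -150.94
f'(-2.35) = 67.62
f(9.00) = 116480.00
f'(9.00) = 59088.00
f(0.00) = 56.00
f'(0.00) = -6.00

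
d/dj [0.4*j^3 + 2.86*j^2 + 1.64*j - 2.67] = 1.2*j^2 + 5.72*j + 1.64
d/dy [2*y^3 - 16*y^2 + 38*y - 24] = 6*y^2 - 32*y + 38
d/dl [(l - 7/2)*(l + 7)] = 2*l + 7/2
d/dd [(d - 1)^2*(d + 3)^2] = 4*(d - 1)*(d + 1)*(d + 3)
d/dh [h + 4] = 1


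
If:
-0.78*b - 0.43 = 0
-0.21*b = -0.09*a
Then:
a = -1.29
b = -0.55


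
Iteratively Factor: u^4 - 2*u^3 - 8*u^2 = (u)*(u^3 - 2*u^2 - 8*u) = u*(u + 2)*(u^2 - 4*u) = u^2*(u + 2)*(u - 4)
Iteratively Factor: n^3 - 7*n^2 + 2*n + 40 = (n - 4)*(n^2 - 3*n - 10) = (n - 5)*(n - 4)*(n + 2)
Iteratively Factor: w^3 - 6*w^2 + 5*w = (w - 1)*(w^2 - 5*w) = (w - 5)*(w - 1)*(w)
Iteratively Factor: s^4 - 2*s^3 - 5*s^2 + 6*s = (s + 2)*(s^3 - 4*s^2 + 3*s) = s*(s + 2)*(s^2 - 4*s + 3) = s*(s - 3)*(s + 2)*(s - 1)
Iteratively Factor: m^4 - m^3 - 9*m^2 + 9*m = (m - 1)*(m^3 - 9*m) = m*(m - 1)*(m^2 - 9) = m*(m - 1)*(m + 3)*(m - 3)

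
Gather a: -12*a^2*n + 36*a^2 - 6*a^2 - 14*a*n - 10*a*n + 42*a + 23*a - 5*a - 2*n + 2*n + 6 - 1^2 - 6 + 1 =a^2*(30 - 12*n) + a*(60 - 24*n)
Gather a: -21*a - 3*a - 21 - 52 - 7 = -24*a - 80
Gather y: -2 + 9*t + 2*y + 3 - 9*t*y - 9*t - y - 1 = y*(1 - 9*t)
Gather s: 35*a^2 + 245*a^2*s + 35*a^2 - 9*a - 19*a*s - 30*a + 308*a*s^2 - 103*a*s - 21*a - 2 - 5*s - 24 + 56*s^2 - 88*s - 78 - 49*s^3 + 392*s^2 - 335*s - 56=70*a^2 - 60*a - 49*s^3 + s^2*(308*a + 448) + s*(245*a^2 - 122*a - 428) - 160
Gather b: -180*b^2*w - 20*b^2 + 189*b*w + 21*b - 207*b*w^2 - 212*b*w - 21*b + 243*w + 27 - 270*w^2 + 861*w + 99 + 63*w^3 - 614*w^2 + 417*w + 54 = b^2*(-180*w - 20) + b*(-207*w^2 - 23*w) + 63*w^3 - 884*w^2 + 1521*w + 180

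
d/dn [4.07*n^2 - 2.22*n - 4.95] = 8.14*n - 2.22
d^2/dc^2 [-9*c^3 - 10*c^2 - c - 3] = -54*c - 20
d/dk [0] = 0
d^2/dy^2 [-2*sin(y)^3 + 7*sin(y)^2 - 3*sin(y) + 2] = 18*sin(y)^3 - 28*sin(y)^2 - 9*sin(y) + 14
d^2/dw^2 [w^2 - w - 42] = 2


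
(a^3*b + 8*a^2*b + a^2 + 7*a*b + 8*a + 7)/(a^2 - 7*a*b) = (a^3*b + 8*a^2*b + a^2 + 7*a*b + 8*a + 7)/(a*(a - 7*b))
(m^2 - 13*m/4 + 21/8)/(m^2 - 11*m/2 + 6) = (m - 7/4)/(m - 4)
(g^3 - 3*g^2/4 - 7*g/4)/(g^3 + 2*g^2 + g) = (g - 7/4)/(g + 1)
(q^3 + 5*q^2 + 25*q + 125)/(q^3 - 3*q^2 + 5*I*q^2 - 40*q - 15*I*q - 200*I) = (q - 5*I)/(q - 8)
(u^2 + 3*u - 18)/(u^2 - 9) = (u + 6)/(u + 3)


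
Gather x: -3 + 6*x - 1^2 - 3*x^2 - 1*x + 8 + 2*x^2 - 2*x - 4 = -x^2 + 3*x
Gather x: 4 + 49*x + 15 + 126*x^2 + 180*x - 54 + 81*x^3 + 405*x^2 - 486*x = 81*x^3 + 531*x^2 - 257*x - 35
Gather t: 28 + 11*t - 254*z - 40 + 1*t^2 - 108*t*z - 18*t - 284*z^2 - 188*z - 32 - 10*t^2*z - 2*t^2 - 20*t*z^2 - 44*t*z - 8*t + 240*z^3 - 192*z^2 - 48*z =t^2*(-10*z - 1) + t*(-20*z^2 - 152*z - 15) + 240*z^3 - 476*z^2 - 490*z - 44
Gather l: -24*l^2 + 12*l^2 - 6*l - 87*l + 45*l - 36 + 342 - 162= -12*l^2 - 48*l + 144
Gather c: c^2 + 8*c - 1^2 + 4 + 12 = c^2 + 8*c + 15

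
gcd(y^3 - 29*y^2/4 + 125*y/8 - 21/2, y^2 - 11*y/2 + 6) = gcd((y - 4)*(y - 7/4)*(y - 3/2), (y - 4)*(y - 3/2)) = y^2 - 11*y/2 + 6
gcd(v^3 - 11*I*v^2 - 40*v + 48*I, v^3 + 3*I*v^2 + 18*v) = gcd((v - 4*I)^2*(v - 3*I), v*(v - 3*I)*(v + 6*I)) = v - 3*I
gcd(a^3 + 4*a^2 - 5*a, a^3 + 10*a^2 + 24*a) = a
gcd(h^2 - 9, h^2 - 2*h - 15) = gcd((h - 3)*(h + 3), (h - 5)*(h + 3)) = h + 3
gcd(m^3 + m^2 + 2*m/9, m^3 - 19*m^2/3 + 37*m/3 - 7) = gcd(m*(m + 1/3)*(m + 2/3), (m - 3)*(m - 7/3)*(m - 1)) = 1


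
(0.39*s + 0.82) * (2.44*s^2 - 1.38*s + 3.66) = 0.9516*s^3 + 1.4626*s^2 + 0.2958*s + 3.0012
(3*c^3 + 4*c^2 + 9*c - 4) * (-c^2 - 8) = -3*c^5 - 4*c^4 - 33*c^3 - 28*c^2 - 72*c + 32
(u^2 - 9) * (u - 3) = u^3 - 3*u^2 - 9*u + 27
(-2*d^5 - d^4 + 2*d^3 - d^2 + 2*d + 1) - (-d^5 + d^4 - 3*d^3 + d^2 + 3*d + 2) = -d^5 - 2*d^4 + 5*d^3 - 2*d^2 - d - 1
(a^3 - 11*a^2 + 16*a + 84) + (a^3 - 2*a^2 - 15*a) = 2*a^3 - 13*a^2 + a + 84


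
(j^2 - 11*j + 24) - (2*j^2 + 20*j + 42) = -j^2 - 31*j - 18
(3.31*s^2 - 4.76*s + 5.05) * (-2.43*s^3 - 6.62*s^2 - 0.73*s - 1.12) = -8.0433*s^5 - 10.3454*s^4 + 16.8234*s^3 - 33.6634*s^2 + 1.6447*s - 5.656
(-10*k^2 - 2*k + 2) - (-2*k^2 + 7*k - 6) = -8*k^2 - 9*k + 8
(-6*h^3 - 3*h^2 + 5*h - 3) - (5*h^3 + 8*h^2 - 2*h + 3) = -11*h^3 - 11*h^2 + 7*h - 6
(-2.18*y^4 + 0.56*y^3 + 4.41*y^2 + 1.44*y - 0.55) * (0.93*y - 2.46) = -2.0274*y^5 + 5.8836*y^4 + 2.7237*y^3 - 9.5094*y^2 - 4.0539*y + 1.353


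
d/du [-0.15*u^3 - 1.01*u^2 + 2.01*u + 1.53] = -0.45*u^2 - 2.02*u + 2.01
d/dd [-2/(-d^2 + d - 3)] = 2*(1 - 2*d)/(d^2 - d + 3)^2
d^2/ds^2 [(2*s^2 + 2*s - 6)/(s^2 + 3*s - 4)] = 4*(-2*s^3 + 3*s^2 - 15*s - 11)/(s^6 + 9*s^5 + 15*s^4 - 45*s^3 - 60*s^2 + 144*s - 64)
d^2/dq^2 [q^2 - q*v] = 2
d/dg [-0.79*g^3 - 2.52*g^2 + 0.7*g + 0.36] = -2.37*g^2 - 5.04*g + 0.7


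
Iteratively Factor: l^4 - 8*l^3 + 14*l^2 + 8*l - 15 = (l - 3)*(l^3 - 5*l^2 - l + 5) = (l - 5)*(l - 3)*(l^2 - 1) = (l - 5)*(l - 3)*(l + 1)*(l - 1)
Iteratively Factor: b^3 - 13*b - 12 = (b + 1)*(b^2 - b - 12) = (b - 4)*(b + 1)*(b + 3)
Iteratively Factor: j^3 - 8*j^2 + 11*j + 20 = (j - 5)*(j^2 - 3*j - 4) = (j - 5)*(j - 4)*(j + 1)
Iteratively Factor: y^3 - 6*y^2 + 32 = (y - 4)*(y^2 - 2*y - 8) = (y - 4)^2*(y + 2)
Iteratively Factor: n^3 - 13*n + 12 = (n - 1)*(n^2 + n - 12) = (n - 3)*(n - 1)*(n + 4)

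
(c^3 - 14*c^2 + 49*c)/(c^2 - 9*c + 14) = c*(c - 7)/(c - 2)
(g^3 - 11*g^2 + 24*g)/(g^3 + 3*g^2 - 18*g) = (g - 8)/(g + 6)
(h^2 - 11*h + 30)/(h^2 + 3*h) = (h^2 - 11*h + 30)/(h*(h + 3))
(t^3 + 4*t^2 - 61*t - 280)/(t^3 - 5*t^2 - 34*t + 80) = (t + 7)/(t - 2)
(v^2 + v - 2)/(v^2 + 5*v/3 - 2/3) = 3*(v - 1)/(3*v - 1)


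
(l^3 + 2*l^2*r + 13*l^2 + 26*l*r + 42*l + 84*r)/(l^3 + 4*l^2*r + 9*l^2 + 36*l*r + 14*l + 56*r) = (l^2 + 2*l*r + 6*l + 12*r)/(l^2 + 4*l*r + 2*l + 8*r)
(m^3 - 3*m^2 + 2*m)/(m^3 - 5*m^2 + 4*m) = (m - 2)/(m - 4)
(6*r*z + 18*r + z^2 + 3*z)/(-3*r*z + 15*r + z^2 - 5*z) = (6*r*z + 18*r + z^2 + 3*z)/(-3*r*z + 15*r + z^2 - 5*z)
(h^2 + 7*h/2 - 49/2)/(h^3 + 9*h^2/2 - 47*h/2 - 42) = (2*h - 7)/(2*h^2 - 5*h - 12)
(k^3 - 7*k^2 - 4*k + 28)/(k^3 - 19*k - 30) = (k^2 - 9*k + 14)/(k^2 - 2*k - 15)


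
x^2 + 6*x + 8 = (x + 2)*(x + 4)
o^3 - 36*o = o*(o - 6)*(o + 6)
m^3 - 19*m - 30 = (m - 5)*(m + 2)*(m + 3)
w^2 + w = w*(w + 1)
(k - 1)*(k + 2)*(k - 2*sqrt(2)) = k^3 - 2*sqrt(2)*k^2 + k^2 - 2*sqrt(2)*k - 2*k + 4*sqrt(2)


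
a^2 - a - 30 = (a - 6)*(a + 5)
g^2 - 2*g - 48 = (g - 8)*(g + 6)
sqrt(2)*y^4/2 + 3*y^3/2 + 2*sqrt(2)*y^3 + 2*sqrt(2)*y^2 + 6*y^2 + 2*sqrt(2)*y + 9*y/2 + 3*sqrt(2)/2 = (y + 1)*(y + 3)*(y + sqrt(2)/2)*(sqrt(2)*y/2 + 1)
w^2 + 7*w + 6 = (w + 1)*(w + 6)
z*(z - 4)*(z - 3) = z^3 - 7*z^2 + 12*z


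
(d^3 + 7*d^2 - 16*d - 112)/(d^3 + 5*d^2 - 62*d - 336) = (d^2 - 16)/(d^2 - 2*d - 48)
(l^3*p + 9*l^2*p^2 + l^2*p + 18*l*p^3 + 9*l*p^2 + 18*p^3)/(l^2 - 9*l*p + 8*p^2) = p*(l^3 + 9*l^2*p + l^2 + 18*l*p^2 + 9*l*p + 18*p^2)/(l^2 - 9*l*p + 8*p^2)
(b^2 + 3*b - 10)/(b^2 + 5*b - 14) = (b + 5)/(b + 7)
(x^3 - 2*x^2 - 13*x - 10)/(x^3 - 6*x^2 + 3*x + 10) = (x + 2)/(x - 2)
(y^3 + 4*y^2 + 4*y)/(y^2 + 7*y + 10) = y*(y + 2)/(y + 5)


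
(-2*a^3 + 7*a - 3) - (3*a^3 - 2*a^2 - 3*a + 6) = -5*a^3 + 2*a^2 + 10*a - 9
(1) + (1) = 2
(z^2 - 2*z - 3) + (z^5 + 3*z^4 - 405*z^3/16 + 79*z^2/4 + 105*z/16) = z^5 + 3*z^4 - 405*z^3/16 + 83*z^2/4 + 73*z/16 - 3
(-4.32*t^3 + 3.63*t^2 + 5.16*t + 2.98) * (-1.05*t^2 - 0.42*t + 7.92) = 4.536*t^5 - 1.9971*t^4 - 41.157*t^3 + 23.4534*t^2 + 39.6156*t + 23.6016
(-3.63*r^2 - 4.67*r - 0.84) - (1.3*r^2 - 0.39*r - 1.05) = -4.93*r^2 - 4.28*r + 0.21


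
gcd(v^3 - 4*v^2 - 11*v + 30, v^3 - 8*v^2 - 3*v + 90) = v^2 - 2*v - 15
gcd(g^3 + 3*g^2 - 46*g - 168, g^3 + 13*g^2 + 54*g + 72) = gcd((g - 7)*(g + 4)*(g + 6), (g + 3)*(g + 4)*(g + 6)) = g^2 + 10*g + 24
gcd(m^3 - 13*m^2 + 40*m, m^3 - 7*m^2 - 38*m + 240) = m^2 - 13*m + 40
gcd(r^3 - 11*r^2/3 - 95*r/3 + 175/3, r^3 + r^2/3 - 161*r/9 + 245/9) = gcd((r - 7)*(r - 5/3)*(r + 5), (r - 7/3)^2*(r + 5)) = r + 5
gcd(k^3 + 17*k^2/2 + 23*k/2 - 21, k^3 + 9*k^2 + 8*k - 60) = k + 6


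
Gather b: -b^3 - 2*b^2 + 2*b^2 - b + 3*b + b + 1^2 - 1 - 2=-b^3 + 3*b - 2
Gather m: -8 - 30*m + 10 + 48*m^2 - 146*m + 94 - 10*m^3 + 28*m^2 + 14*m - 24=-10*m^3 + 76*m^2 - 162*m + 72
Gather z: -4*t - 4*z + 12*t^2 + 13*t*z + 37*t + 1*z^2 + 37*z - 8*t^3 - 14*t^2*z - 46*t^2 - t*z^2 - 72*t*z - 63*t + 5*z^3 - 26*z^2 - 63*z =-8*t^3 - 34*t^2 - 30*t + 5*z^3 + z^2*(-t - 25) + z*(-14*t^2 - 59*t - 30)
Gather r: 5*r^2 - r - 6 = 5*r^2 - r - 6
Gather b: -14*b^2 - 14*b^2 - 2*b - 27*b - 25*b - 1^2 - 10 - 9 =-28*b^2 - 54*b - 20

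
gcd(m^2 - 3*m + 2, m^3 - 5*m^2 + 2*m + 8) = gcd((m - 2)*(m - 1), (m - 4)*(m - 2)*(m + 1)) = m - 2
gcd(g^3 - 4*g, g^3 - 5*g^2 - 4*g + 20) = g^2 - 4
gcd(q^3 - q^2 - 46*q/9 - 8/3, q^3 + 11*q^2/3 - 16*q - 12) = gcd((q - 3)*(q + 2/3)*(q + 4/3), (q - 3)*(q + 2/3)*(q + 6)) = q^2 - 7*q/3 - 2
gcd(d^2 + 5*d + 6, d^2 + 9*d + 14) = d + 2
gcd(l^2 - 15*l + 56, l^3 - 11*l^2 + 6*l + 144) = l - 8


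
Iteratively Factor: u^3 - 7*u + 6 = (u - 1)*(u^2 + u - 6) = (u - 2)*(u - 1)*(u + 3)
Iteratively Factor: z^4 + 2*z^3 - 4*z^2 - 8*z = (z + 2)*(z^3 - 4*z) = z*(z + 2)*(z^2 - 4) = z*(z + 2)^2*(z - 2)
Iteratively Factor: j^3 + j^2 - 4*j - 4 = (j - 2)*(j^2 + 3*j + 2) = (j - 2)*(j + 1)*(j + 2)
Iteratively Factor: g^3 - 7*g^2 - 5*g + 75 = (g + 3)*(g^2 - 10*g + 25) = (g - 5)*(g + 3)*(g - 5)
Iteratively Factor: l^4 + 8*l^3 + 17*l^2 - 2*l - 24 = (l + 4)*(l^3 + 4*l^2 + l - 6) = (l + 2)*(l + 4)*(l^2 + 2*l - 3) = (l + 2)*(l + 3)*(l + 4)*(l - 1)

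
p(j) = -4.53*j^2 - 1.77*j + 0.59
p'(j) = -9.06*j - 1.77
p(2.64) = -35.66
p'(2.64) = -25.69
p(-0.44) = 0.49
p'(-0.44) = 2.22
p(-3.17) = -39.32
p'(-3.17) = 26.95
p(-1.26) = -4.37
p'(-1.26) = 9.65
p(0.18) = 0.12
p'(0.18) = -3.40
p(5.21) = -131.59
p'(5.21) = -48.97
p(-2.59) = -25.21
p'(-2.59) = 21.70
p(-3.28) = -42.34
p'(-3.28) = 27.95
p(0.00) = 0.59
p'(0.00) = -1.77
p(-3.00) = -34.87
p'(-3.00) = 25.41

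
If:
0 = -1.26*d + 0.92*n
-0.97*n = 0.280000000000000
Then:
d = -0.21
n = -0.29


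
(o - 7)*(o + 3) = o^2 - 4*o - 21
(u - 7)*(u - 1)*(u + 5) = u^3 - 3*u^2 - 33*u + 35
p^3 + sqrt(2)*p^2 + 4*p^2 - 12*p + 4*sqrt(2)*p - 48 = (p + 4)*(p - 2*sqrt(2))*(p + 3*sqrt(2))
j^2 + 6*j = j*(j + 6)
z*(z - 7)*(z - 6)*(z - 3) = z^4 - 16*z^3 + 81*z^2 - 126*z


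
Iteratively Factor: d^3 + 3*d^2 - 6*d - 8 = (d - 2)*(d^2 + 5*d + 4) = (d - 2)*(d + 4)*(d + 1)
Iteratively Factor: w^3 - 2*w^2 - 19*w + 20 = (w - 1)*(w^2 - w - 20) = (w - 5)*(w - 1)*(w + 4)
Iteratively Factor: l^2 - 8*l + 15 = (l - 3)*(l - 5)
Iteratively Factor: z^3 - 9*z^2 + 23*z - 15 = (z - 5)*(z^2 - 4*z + 3) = (z - 5)*(z - 3)*(z - 1)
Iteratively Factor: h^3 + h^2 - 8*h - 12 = (h + 2)*(h^2 - h - 6) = (h - 3)*(h + 2)*(h + 2)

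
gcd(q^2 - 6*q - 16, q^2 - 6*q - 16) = q^2 - 6*q - 16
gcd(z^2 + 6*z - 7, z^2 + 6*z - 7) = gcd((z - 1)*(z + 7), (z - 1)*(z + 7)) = z^2 + 6*z - 7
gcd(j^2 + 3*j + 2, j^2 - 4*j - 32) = 1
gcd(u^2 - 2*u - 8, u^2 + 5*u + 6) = u + 2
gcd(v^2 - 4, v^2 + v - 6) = v - 2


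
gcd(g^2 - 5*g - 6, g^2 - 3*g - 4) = g + 1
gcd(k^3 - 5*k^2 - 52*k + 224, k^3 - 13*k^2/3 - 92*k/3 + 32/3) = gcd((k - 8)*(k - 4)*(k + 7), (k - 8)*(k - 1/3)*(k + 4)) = k - 8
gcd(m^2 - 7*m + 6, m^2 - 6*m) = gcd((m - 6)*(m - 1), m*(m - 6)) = m - 6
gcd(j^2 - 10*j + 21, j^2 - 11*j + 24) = j - 3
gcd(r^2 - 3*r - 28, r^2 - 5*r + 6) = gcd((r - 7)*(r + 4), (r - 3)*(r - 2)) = 1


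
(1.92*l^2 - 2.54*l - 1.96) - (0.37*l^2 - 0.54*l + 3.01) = 1.55*l^2 - 2.0*l - 4.97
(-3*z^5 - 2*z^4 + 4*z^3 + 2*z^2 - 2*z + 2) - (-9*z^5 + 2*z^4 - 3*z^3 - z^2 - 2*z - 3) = 6*z^5 - 4*z^4 + 7*z^3 + 3*z^2 + 5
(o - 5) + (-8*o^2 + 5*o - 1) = -8*o^2 + 6*o - 6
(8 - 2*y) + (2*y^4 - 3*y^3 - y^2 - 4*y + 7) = 2*y^4 - 3*y^3 - y^2 - 6*y + 15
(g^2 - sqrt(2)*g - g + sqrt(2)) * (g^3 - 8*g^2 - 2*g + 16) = g^5 - 9*g^4 - sqrt(2)*g^4 + 6*g^3 + 9*sqrt(2)*g^3 - 6*sqrt(2)*g^2 + 18*g^2 - 18*sqrt(2)*g - 16*g + 16*sqrt(2)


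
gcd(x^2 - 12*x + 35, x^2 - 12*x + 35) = x^2 - 12*x + 35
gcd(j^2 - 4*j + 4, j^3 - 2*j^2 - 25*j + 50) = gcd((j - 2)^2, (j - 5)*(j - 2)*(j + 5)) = j - 2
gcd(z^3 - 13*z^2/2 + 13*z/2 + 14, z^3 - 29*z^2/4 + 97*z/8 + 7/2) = z^2 - 15*z/2 + 14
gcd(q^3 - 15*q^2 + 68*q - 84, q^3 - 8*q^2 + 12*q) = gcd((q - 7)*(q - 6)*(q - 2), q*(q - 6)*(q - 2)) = q^2 - 8*q + 12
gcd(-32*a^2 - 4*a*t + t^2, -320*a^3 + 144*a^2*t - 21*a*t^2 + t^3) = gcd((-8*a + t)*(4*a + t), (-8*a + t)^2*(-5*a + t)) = -8*a + t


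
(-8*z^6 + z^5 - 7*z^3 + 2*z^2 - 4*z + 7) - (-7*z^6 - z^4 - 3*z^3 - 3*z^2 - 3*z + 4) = -z^6 + z^5 + z^4 - 4*z^3 + 5*z^2 - z + 3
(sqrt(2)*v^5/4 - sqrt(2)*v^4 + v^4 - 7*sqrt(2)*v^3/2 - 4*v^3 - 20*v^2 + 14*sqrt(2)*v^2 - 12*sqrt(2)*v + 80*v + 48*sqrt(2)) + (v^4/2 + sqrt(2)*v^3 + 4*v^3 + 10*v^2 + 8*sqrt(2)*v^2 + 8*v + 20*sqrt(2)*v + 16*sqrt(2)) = sqrt(2)*v^5/4 - sqrt(2)*v^4 + 3*v^4/2 - 5*sqrt(2)*v^3/2 - 10*v^2 + 22*sqrt(2)*v^2 + 8*sqrt(2)*v + 88*v + 64*sqrt(2)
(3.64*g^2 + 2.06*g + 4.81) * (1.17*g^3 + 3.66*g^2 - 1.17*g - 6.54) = 4.2588*g^5 + 15.7326*g^4 + 8.9085*g^3 - 8.6112*g^2 - 19.1001*g - 31.4574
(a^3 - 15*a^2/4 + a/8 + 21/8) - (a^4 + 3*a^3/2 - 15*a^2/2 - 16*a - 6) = -a^4 - a^3/2 + 15*a^2/4 + 129*a/8 + 69/8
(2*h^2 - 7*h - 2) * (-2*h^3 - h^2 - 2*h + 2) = -4*h^5 + 12*h^4 + 7*h^3 + 20*h^2 - 10*h - 4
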